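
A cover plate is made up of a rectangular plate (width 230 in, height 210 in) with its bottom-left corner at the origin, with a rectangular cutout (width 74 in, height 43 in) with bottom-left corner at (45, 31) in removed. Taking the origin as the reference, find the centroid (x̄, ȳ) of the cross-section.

x̄ = 117.33 in, ȳ = 108.70 in

plate: A = 230 × 210 = 48300.00, centroid at (115.00, 105.00).
hole: A = −(74 × 43) = -3182.00, centroid at (82.00, 52.50).
ΣA = 45118.00 in²
ΣAx̄ = (48300.00)(115.00) + (-3182.00)(82.00) = 5293576.00 in³
ΣAȳ = (48300.00)(105.00) + (-3182.00)(52.50) = 4904445.00 in³
x̄ = 5293576.00 / 45118.00 = 117.33 in
ȳ = 4904445.00 / 45118.00 = 108.70 in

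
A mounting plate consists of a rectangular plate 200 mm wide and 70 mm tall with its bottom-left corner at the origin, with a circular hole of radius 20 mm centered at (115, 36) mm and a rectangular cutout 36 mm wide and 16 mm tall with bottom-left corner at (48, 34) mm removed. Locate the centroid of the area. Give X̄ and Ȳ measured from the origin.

plate: A = 200 × 70 = 14000.00, centroid at (100.00, 35.00).
hole 1: A = −π·20² = -1256.64, centroid at (115.00, 36.00).
hole 2: A = −(36 × 16) = -576.00, centroid at (66.00, 42.00).
ΣA = 12167.36 mm²
ΣAX̄ = (14000.00)(100.00) + (-1256.64)(115.00) + (-576.00)(66.00) = 1217470.74 mm³
ΣAȲ = (14000.00)(35.00) + (-1256.64)(36.00) + (-576.00)(42.00) = 420569.07 mm³
X̄ = 1217470.74 / 12167.36 = 100.06 mm
Ȳ = 420569.07 / 12167.36 = 34.57 mm

X̄ = 100.06 mm, Ȳ = 34.57 mm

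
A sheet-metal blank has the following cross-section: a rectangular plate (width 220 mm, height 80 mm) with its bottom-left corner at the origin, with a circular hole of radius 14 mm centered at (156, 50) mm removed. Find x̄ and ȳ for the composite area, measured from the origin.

plate: A = 220 × 80 = 17600.00, centroid at (110.00, 40.00).
hole: A = −π·14² = -615.75, centroid at (156.00, 50.00).
ΣA = 16984.25 mm², ΣAx̄ = 1839942.66 mm³, ΣAȳ = 673212.39 mm³.
x̄ = 1839942.66/16984.25 = 108.33 mm; ȳ = 673212.39/16984.25 = 39.64 mm.

x̄ = 108.33 mm, ȳ = 39.64 mm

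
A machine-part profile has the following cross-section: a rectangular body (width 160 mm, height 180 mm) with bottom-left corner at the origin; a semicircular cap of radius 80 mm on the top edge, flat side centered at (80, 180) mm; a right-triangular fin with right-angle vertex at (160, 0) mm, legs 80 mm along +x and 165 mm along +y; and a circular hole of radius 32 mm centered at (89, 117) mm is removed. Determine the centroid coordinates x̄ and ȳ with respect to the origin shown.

x̄ = 95.98 mm, ȳ = 111.98 mm

Part | A | x̄ᵢ | ȳᵢ | A·x̄ᵢ | A·ȳᵢ
rectangular body | 28800.00 | 80.00 | 90.00 | 2304000.00 | 2592000.00
semicircular top | 10053.10 | 80.00 | 213.95 | 804247.72 | 2150890.70
triangular fin | 6600.00 | 186.67 | 55.00 | 1232000.00 | 363000.00
hole | -3216.99 | 89.00 | 117.00 | -286312.19 | -376387.93
Σ | 42236.11 |  |  | 4053935.53 | 4729502.77
x̄ = 4053935.53 / 42236.11 = 95.98 mm
ȳ = 4729502.77 / 42236.11 = 111.98 mm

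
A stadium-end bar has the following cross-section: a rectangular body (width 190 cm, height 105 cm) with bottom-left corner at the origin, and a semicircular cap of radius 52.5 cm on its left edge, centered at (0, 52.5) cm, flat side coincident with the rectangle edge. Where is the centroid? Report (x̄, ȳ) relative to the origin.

Part | A | x̄ᵢ | ȳᵢ | A·x̄ᵢ | A·ȳᵢ
rectangular body | 19950.00 | 95.00 | 52.50 | 1895250.00 | 1047375.00
semicircular end | 4329.51 | -22.28 | 52.50 | -96468.75 | 227299.14
Σ | 24279.51 |  |  | 1798781.25 | 1274674.14
x̄ = 1798781.25 / 24279.51 = 74.09 cm
ȳ = 1274674.14 / 24279.51 = 52.50 cm

x̄ = 74.09 cm, ȳ = 52.50 cm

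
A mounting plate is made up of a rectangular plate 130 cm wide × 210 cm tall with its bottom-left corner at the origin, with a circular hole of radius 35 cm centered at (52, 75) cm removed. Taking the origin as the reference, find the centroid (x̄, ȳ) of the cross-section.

x̄ = 67.13 cm, ȳ = 109.92 cm

plate: A = 130 × 210 = 27300.00, centroid at (65.00, 105.00).
hole: A = −π·35² = -3848.45, centroid at (52.00, 75.00).
ΣA = 23451.55 cm², ΣAx̄ = 1574380.55 cm³, ΣAȳ = 2577866.17 cm³.
x̄ = 1574380.55/23451.55 = 67.13 cm; ȳ = 2577866.17/23451.55 = 109.92 cm.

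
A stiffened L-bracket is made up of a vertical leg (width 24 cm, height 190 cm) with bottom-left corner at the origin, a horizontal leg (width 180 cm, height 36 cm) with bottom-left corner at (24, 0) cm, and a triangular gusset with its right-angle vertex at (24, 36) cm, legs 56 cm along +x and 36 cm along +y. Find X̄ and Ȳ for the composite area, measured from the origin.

vertical leg: A = 24 × 190 = 4560.00, centroid at (12.00, 95.00).
horizontal leg: A = 180 × 36 = 6480.00, centroid at (114.00, 18.00).
gusset: A = ½·56·36 = 1008.00, centroid at (42.67, 48.00).
ΣA = 12048.00 cm², ΣAX̄ = 836448.00 cm³, ΣAȲ = 598224.00 cm³.
X̄ = 836448.00/12048.00 = 69.43 cm; Ȳ = 598224.00/12048.00 = 49.65 cm.

X̄ = 69.43 cm, Ȳ = 49.65 cm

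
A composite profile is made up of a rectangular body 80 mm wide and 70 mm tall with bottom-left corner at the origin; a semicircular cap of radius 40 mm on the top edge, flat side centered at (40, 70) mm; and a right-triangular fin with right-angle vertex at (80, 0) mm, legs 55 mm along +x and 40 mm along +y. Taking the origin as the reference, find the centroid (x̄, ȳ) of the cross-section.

x̄ = 46.96 mm, ȳ = 46.59 mm

rectangular body: A = 80 × 70 = 5600.00, centroid at (40.00, 35.00).
semicircular top: A = ½π·40² = 2513.27, centroid at (40.00, 86.98).
triangular fin: A = ½·55·40 = 1100.00, centroid at (98.33, 13.33).
ΣA = 9213.27 mm², ΣAx̄ = 432697.63 mm³, ΣAȳ = 429262.52 mm³.
x̄ = 432697.63/9213.27 = 46.96 mm; ȳ = 429262.52/9213.27 = 46.59 mm.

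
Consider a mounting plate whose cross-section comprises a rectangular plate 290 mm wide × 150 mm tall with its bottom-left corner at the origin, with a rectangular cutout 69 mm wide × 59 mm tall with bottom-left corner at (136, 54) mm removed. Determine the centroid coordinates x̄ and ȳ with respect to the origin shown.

x̄ = 142.37 mm, ȳ = 74.12 mm

Part | A | x̄ᵢ | ȳᵢ | A·x̄ᵢ | A·ȳᵢ
plate | 43500.00 | 145.00 | 75.00 | 6307500.00 | 3262500.00
hole | -4071.00 | 170.50 | 83.50 | -694105.50 | -339928.50
Σ | 39429.00 |  |  | 5613394.50 | 2922571.50
x̄ = 5613394.50 / 39429.00 = 142.37 mm
ȳ = 2922571.50 / 39429.00 = 74.12 mm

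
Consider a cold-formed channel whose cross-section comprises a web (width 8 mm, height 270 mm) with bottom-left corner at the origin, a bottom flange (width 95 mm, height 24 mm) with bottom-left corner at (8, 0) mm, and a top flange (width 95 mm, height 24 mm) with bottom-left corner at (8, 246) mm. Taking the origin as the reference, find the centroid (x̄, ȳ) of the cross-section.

x̄ = 38.95 mm, ȳ = 135.00 mm

Part | A | x̄ᵢ | ȳᵢ | A·x̄ᵢ | A·ȳᵢ
web | 2160.00 | 4.00 | 135.00 | 8640.00 | 291600.00
bottom flange | 2280.00 | 55.50 | 12.00 | 126540.00 | 27360.00
top flange | 2280.00 | 55.50 | 258.00 | 126540.00 | 588240.00
Σ | 6720.00 |  |  | 261720.00 | 907200.00
x̄ = 261720.00 / 6720.00 = 38.95 mm
ȳ = 907200.00 / 6720.00 = 135.00 mm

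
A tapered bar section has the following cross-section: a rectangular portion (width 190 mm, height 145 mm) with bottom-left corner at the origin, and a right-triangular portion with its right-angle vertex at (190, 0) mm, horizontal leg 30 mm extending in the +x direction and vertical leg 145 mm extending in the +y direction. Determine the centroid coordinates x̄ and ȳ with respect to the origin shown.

Part | A | x̄ᵢ | ȳᵢ | A·x̄ᵢ | A·ȳᵢ
rectangular portion | 27550.00 | 95.00 | 72.50 | 2617250.00 | 1997375.00
triangular portion | 2175.00 | 200.00 | 48.33 | 435000.00 | 105125.00
Σ | 29725.00 |  |  | 3052250.00 | 2102500.00
x̄ = 3052250.00 / 29725.00 = 102.68 mm
ȳ = 2102500.00 / 29725.00 = 70.73 mm

x̄ = 102.68 mm, ȳ = 70.73 mm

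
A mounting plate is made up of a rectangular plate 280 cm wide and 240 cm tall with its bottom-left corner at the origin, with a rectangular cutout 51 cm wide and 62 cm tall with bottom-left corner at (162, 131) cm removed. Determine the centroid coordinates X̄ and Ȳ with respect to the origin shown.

plate: A = 280 × 240 = 67200.00, centroid at (140.00, 120.00).
hole: A = −(51 × 62) = -3162.00, centroid at (187.50, 162.00).
ΣA = 64038.00 cm², ΣAX̄ = 8815125.00 cm³, ΣAȲ = 7551756.00 cm³.
X̄ = 8815125.00/64038.00 = 137.65 cm; Ȳ = 7551756.00/64038.00 = 117.93 cm.

X̄ = 137.65 cm, Ȳ = 117.93 cm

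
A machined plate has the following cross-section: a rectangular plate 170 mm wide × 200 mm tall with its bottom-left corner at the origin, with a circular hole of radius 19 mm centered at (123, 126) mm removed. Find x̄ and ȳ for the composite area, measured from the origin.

plate: A = 170 × 200 = 34000.00, centroid at (85.00, 100.00).
hole: A = −π·19² = -1134.11, centroid at (123.00, 126.00).
ΣA = 32865.89 mm², ΣAx̄ = 2750503.86 mm³, ΣAȳ = 3257101.52 mm³.
x̄ = 2750503.86/32865.89 = 83.69 mm; ȳ = 3257101.52/32865.89 = 99.10 mm.

x̄ = 83.69 mm, ȳ = 99.10 mm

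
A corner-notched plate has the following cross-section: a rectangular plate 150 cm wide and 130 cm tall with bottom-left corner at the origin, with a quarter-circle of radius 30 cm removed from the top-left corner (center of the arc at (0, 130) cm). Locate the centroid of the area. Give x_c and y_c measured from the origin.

x_c = 77.34 cm, y_c = 63.03 cm

Part | A | x̄ᵢ | ȳᵢ | A·x̄ᵢ | A·ȳᵢ
plate | 19500.00 | 75.00 | 65.00 | 1462500.00 | 1267500.00
removed quarter-circle | -706.86 | 12.73 | 117.27 | -9000.00 | -82891.59
Σ | 18793.14 |  |  | 1453500.00 | 1184608.41
x_c = 1453500.00 / 18793.14 = 77.34 cm
y_c = 1184608.41 / 18793.14 = 63.03 cm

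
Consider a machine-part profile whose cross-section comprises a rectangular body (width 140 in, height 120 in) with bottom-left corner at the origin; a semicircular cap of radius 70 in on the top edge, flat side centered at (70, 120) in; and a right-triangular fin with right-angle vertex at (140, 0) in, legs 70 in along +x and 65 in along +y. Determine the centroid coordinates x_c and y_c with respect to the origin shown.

rectangular body: A = 140 × 120 = 16800.00, centroid at (70.00, 60.00).
semicircular top: A = ½π·70² = 7696.90, centroid at (70.00, 149.71).
triangular fin: A = ½·70·65 = 2275.00, centroid at (163.33, 21.67).
ΣA = 26771.90 in²
ΣAx_c = (16800.00)(70.00) + (7696.90)(70.00) + (2275.00)(163.33) = 2086366.47 in³
ΣAy_c = (16800.00)(60.00) + (7696.90)(149.71) + (2275.00)(21.67) = 2209586.57 in³
x_c = 2086366.47 / 26771.90 = 77.93 in
y_c = 2209586.57 / 26771.90 = 82.53 in

x_c = 77.93 in, y_c = 82.53 in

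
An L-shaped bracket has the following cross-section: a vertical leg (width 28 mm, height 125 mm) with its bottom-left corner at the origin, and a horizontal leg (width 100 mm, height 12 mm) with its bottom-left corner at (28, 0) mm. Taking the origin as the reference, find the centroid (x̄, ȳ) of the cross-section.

vertical leg: A = 28 × 125 = 3500.00, centroid at (14.00, 62.50).
horizontal leg: A = 100 × 12 = 1200.00, centroid at (78.00, 6.00).
ΣA = 4700.00 mm², ΣAx̄ = 142600.00 mm³, ΣAȳ = 225950.00 mm³.
x̄ = 142600.00/4700.00 = 30.34 mm; ȳ = 225950.00/4700.00 = 48.07 mm.

x̄ = 30.34 mm, ȳ = 48.07 mm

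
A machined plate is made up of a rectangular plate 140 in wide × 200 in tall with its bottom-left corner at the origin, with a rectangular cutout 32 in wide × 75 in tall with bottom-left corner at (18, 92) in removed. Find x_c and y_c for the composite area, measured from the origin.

plate: A = 140 × 200 = 28000.00, centroid at (70.00, 100.00).
hole: A = −(32 × 75) = -2400.00, centroid at (34.00, 129.50).
ΣA = 25600.00 in², ΣAx_c = 1878400.00 in³, ΣAy_c = 2489200.00 in³.
x_c = 1878400.00/25600.00 = 73.38 in; y_c = 2489200.00/25600.00 = 97.23 in.

x_c = 73.38 in, y_c = 97.23 in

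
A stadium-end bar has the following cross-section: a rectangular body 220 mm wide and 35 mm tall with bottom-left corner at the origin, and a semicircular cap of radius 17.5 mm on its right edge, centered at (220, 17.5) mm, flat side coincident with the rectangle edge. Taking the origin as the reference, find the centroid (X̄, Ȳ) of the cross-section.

X̄ = 116.90 mm, Ȳ = 17.50 mm

rectangular body: A = 220 × 35 = 7700.00, centroid at (110.00, 17.50).
semicircular end: A = ½π·17.5² = 481.06, centroid at (227.43, 17.50).
ΣA = 8181.06 mm², ΣAX̄ = 956405.32 mm³, ΣAȲ = 143168.49 mm³.
X̄ = 956405.32/8181.06 = 116.90 mm; Ȳ = 143168.49/8181.06 = 17.50 mm.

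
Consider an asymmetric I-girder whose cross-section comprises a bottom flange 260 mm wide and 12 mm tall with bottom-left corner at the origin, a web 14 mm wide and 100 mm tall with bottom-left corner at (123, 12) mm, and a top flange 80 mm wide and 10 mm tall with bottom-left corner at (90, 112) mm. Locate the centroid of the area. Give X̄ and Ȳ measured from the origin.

bottom flange: A = 260 × 12 = 3120.00, centroid at (130.00, 6.00).
web: A = 14 × 100 = 1400.00, centroid at (130.00, 62.00).
top flange: A = 80 × 10 = 800.00, centroid at (130.00, 117.00).
ΣA = 5320.00 mm²
ΣAX̄ = (3120.00)(130.00) + (1400.00)(130.00) + (800.00)(130.00) = 691600.00 mm³
ΣAȲ = (3120.00)(6.00) + (1400.00)(62.00) + (800.00)(117.00) = 199120.00 mm³
X̄ = 691600.00 / 5320.00 = 130.00 mm
Ȳ = 199120.00 / 5320.00 = 37.43 mm

X̄ = 130.00 mm, Ȳ = 37.43 mm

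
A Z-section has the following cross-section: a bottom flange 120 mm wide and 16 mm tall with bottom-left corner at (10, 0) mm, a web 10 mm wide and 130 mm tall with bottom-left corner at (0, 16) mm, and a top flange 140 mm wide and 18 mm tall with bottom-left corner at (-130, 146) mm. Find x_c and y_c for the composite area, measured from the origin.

x_c = -1.79 mm, y_c = 89.07 mm

bottom flange: A = 120 × 16 = 1920.00, centroid at (70.00, 8.00).
web: A = 10 × 130 = 1300.00, centroid at (5.00, 81.00).
top flange: A = 140 × 18 = 2520.00, centroid at (-60.00, 155.00).
ΣA = 5740.00 mm², ΣAx_c = -10300.00 mm³, ΣAy_c = 511260.00 mm³.
x_c = -10300.00/5740.00 = -1.79 mm; y_c = 511260.00/5740.00 = 89.07 mm.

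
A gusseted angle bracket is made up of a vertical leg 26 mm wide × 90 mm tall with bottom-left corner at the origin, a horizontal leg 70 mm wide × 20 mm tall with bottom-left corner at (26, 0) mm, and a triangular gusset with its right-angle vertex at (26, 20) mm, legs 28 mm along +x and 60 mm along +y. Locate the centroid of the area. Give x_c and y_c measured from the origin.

Part | A | x̄ᵢ | ȳᵢ | A·x̄ᵢ | A·ȳᵢ
vertical leg | 2340.00 | 13.00 | 45.00 | 30420.00 | 105300.00
horizontal leg | 1400.00 | 61.00 | 10.00 | 85400.00 | 14000.00
gusset | 840.00 | 35.33 | 40.00 | 29680.00 | 33600.00
Σ | 4580.00 |  |  | 145500.00 | 152900.00
x_c = 145500.00 / 4580.00 = 31.77 mm
y_c = 152900.00 / 4580.00 = 33.38 mm

x_c = 31.77 mm, y_c = 33.38 mm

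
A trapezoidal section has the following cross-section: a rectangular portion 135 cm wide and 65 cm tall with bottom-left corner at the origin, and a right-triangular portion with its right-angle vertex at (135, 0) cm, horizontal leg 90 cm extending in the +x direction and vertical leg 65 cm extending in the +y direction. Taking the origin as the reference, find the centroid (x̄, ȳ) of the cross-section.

x̄ = 91.88 cm, ȳ = 29.79 cm

Part | A | x̄ᵢ | ȳᵢ | A·x̄ᵢ | A·ȳᵢ
rectangular portion | 8775.00 | 67.50 | 32.50 | 592312.50 | 285187.50
triangular portion | 2925.00 | 165.00 | 21.67 | 482625.00 | 63375.00
Σ | 11700.00 |  |  | 1074937.50 | 348562.50
x̄ = 1074937.50 / 11700.00 = 91.88 cm
ȳ = 348562.50 / 11700.00 = 29.79 cm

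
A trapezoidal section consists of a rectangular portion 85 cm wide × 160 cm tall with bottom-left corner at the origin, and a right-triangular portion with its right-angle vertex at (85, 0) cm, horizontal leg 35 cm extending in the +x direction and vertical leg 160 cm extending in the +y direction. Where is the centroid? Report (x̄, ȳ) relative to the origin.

x̄ = 51.75 cm, ȳ = 75.45 cm

rectangular portion: A = 85 × 160 = 13600.00, centroid at (42.50, 80.00).
triangular portion: A = ½·35·160 = 2800.00, centroid at (96.67, 53.33).
ΣA = 16400.00 cm², ΣAx̄ = 848666.67 cm³, ΣAȳ = 1237333.33 cm³.
x̄ = 848666.67/16400.00 = 51.75 cm; ȳ = 1237333.33/16400.00 = 75.45 cm.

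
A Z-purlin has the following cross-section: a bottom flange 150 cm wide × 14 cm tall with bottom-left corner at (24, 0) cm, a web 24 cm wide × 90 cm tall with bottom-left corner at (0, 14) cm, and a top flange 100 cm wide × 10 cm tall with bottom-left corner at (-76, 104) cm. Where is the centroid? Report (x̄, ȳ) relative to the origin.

Part | A | x̄ᵢ | ȳᵢ | A·x̄ᵢ | A·ȳᵢ
bottom flange | 2100.00 | 99.00 | 7.00 | 207900.00 | 14700.00
web | 2160.00 | 12.00 | 59.00 | 25920.00 | 127440.00
top flange | 1000.00 | -26.00 | 109.00 | -26000.00 | 109000.00
Σ | 5260.00 |  |  | 207820.00 | 251140.00
x̄ = 207820.00 / 5260.00 = 39.51 cm
ȳ = 251140.00 / 5260.00 = 47.75 cm

x̄ = 39.51 cm, ȳ = 47.75 cm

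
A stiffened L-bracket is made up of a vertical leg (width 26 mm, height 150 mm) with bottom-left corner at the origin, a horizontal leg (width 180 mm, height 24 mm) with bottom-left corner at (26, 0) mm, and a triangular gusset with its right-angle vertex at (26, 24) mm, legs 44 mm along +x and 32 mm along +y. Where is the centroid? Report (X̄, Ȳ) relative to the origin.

Part | A | x̄ᵢ | ȳᵢ | A·x̄ᵢ | A·ȳᵢ
vertical leg | 3900.00 | 13.00 | 75.00 | 50700.00 | 292500.00
horizontal leg | 4320.00 | 116.00 | 12.00 | 501120.00 | 51840.00
gusset | 704.00 | 40.67 | 34.67 | 28629.33 | 24405.33
Σ | 8924.00 |  |  | 580449.33 | 368745.33
X̄ = 580449.33 / 8924.00 = 65.04 mm
Ȳ = 368745.33 / 8924.00 = 41.32 mm

X̄ = 65.04 mm, Ȳ = 41.32 mm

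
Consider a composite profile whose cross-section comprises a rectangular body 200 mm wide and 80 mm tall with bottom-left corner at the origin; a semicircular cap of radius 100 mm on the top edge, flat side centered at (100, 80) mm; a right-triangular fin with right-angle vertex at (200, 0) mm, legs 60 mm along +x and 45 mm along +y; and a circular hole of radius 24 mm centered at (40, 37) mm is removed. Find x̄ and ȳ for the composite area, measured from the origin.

x̄ = 108.66 mm, ȳ = 80.54 mm

Part | A | x̄ᵢ | ȳᵢ | A·x̄ᵢ | A·ȳᵢ
rectangular body | 16000.00 | 100.00 | 40.00 | 1600000.00 | 640000.00
semicircular top | 15707.96 | 100.00 | 122.44 | 1570796.33 | 1923303.73
triangular fin | 1350.00 | 220.00 | 15.00 | 297000.00 | 20250.00
hole | -1809.56 | 40.00 | 37.00 | -72382.29 | -66953.62
Σ | 31248.41 |  |  | 3395414.03 | 2516600.11
x̄ = 3395414.03 / 31248.41 = 108.66 mm
ȳ = 2516600.11 / 31248.41 = 80.54 mm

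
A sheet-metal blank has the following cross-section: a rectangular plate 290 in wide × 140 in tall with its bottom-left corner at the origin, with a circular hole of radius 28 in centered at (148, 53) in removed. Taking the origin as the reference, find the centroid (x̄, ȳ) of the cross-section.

plate: A = 290 × 140 = 40600.00, centroid at (145.00, 70.00).
hole: A = −π·28² = -2463.01, centroid at (148.00, 53.00).
ΣA = 38136.99 in², ΣAx̄ = 5522474.72 in³, ΣAȳ = 2711460.54 in³.
x̄ = 5522474.72/38136.99 = 144.81 in; ȳ = 2711460.54/38136.99 = 71.10 in.

x̄ = 144.81 in, ȳ = 71.10 in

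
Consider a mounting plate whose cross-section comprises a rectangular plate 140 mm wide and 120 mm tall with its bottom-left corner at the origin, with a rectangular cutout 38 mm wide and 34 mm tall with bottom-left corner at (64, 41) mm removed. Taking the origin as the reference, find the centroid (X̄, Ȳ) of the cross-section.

Part | A | x̄ᵢ | ȳᵢ | A·x̄ᵢ | A·ȳᵢ
plate | 16800.00 | 70.00 | 60.00 | 1176000.00 | 1008000.00
hole | -1292.00 | 83.00 | 58.00 | -107236.00 | -74936.00
Σ | 15508.00 |  |  | 1068764.00 | 933064.00
X̄ = 1068764.00 / 15508.00 = 68.92 mm
Ȳ = 933064.00 / 15508.00 = 60.17 mm

X̄ = 68.92 mm, Ȳ = 60.17 mm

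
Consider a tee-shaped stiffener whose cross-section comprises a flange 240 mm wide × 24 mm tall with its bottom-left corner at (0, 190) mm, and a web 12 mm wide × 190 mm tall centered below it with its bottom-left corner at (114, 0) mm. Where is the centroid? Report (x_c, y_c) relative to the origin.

web: A = 12 × 190 = 2280.00, centroid at (120.00, 95.00).
flange: A = 240 × 24 = 5760.00, centroid at (120.00, 202.00).
ΣA = 8040.00 mm²
ΣAx_c = (2280.00)(120.00) + (5760.00)(120.00) = 964800.00 mm³
ΣAy_c = (2280.00)(95.00) + (5760.00)(202.00) = 1380120.00 mm³
x_c = 964800.00 / 8040.00 = 120.00 mm
y_c = 1380120.00 / 8040.00 = 171.66 mm

x_c = 120.00 mm, y_c = 171.66 mm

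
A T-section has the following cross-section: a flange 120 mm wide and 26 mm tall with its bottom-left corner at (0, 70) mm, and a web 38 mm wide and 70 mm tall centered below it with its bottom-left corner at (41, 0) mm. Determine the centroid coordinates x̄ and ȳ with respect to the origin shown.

x̄ = 60.00 mm, ȳ = 60.91 mm

Part | A | x̄ᵢ | ȳᵢ | A·x̄ᵢ | A·ȳᵢ
web | 2660.00 | 60.00 | 35.00 | 159600.00 | 93100.00
flange | 3120.00 | 60.00 | 83.00 | 187200.00 | 258960.00
Σ | 5780.00 |  |  | 346800.00 | 352060.00
x̄ = 346800.00 / 5780.00 = 60.00 mm
ȳ = 352060.00 / 5780.00 = 60.91 mm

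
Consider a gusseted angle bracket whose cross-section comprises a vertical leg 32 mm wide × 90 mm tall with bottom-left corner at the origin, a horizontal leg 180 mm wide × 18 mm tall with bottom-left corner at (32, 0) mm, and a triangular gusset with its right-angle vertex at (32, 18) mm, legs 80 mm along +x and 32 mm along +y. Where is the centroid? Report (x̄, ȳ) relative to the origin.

x̄ = 69.79 mm, ȳ = 26.41 mm

vertical leg: A = 32 × 90 = 2880.00, centroid at (16.00, 45.00).
horizontal leg: A = 180 × 18 = 3240.00, centroid at (122.00, 9.00).
gusset: A = ½·80·32 = 1280.00, centroid at (58.67, 28.67).
ΣA = 7400.00 mm², ΣAx̄ = 516453.33 mm³, ΣAȳ = 195453.33 mm³.
x̄ = 516453.33/7400.00 = 69.79 mm; ȳ = 195453.33/7400.00 = 26.41 mm.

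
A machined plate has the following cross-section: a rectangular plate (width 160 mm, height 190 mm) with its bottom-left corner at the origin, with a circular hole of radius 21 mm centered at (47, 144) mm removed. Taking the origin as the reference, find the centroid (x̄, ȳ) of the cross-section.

x̄ = 81.58 mm, ȳ = 92.66 mm

plate: A = 160 × 190 = 30400.00, centroid at (80.00, 95.00).
hole: A = −π·21² = -1385.44, centroid at (47.00, 144.00).
ΣA = 29014.56 mm²
ΣAx̄ = (30400.00)(80.00) + (-1385.44)(47.00) = 2366884.21 mm³
ΣAȳ = (30400.00)(95.00) + (-1385.44)(144.00) = 2688496.30 mm³
x̄ = 2366884.21 / 29014.56 = 81.58 mm
ȳ = 2688496.30 / 29014.56 = 92.66 mm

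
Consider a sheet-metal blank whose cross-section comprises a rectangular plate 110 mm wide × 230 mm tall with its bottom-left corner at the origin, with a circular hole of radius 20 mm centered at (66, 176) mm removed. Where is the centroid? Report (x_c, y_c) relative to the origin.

plate: A = 110 × 230 = 25300.00, centroid at (55.00, 115.00).
hole: A = −π·20² = -1256.64, centroid at (66.00, 176.00).
ΣA = 24043.36 mm²
ΣAx_c = (25300.00)(55.00) + (-1256.64)(66.00) = 1308561.95 mm³
ΣAy_c = (25300.00)(115.00) + (-1256.64)(176.00) = 2688331.88 mm³
x_c = 1308561.95 / 24043.36 = 54.43 mm
y_c = 2688331.88 / 24043.36 = 111.81 mm

x_c = 54.43 mm, y_c = 111.81 mm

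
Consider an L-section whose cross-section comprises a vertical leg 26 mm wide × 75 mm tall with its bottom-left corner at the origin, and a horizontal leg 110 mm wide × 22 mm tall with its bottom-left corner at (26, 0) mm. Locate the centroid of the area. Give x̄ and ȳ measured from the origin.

x̄ = 50.66 mm, ȳ = 22.82 mm

Part | A | x̄ᵢ | ȳᵢ | A·x̄ᵢ | A·ȳᵢ
vertical leg | 1950.00 | 13.00 | 37.50 | 25350.00 | 73125.00
horizontal leg | 2420.00 | 81.00 | 11.00 | 196020.00 | 26620.00
Σ | 4370.00 |  |  | 221370.00 | 99745.00
x̄ = 221370.00 / 4370.00 = 50.66 mm
ȳ = 99745.00 / 4370.00 = 22.82 mm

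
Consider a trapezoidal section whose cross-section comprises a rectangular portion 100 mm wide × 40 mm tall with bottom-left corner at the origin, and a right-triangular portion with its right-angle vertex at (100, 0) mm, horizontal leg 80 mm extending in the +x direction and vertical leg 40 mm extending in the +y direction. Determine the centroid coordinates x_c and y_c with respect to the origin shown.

x_c = 71.90 mm, y_c = 18.10 mm

rectangular portion: A = 100 × 40 = 4000.00, centroid at (50.00, 20.00).
triangular portion: A = ½·80·40 = 1600.00, centroid at (126.67, 13.33).
ΣA = 5600.00 mm², ΣAx_c = 402666.67 mm³, ΣAy_c = 101333.33 mm³.
x_c = 402666.67/5600.00 = 71.90 mm; y_c = 101333.33/5600.00 = 18.10 mm.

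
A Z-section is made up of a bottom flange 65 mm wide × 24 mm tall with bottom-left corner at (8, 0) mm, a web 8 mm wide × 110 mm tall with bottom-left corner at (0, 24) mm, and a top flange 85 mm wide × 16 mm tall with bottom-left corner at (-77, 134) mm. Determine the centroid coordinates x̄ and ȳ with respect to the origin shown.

bottom flange: A = 65 × 24 = 1560.00, centroid at (40.50, 12.00).
web: A = 8 × 110 = 880.00, centroid at (4.00, 79.00).
top flange: A = 85 × 16 = 1360.00, centroid at (-34.50, 142.00).
ΣA = 3800.00 mm²
ΣAx̄ = (1560.00)(40.50) + (880.00)(4.00) + (1360.00)(-34.50) = 19780.00 mm³
ΣAȳ = (1560.00)(12.00) + (880.00)(79.00) + (1360.00)(142.00) = 281360.00 mm³
x̄ = 19780.00 / 3800.00 = 5.21 mm
ȳ = 281360.00 / 3800.00 = 74.04 mm

x̄ = 5.21 mm, ȳ = 74.04 mm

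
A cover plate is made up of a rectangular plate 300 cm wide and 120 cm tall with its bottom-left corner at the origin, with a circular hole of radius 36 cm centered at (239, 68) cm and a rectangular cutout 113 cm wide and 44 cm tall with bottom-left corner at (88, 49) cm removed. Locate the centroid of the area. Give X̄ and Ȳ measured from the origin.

plate: A = 300 × 120 = 36000.00, centroid at (150.00, 60.00).
hole 1: A = −π·36² = -4071.50, centroid at (239.00, 68.00).
hole 2: A = −(113 × 44) = -4972.00, centroid at (144.50, 71.00).
ΣA = 26956.50 cm², ΣAX̄ = 3708456.53 cm³, ΣAȲ = 1530125.72 cm³.
X̄ = 3708456.53/26956.50 = 137.57 cm; Ȳ = 1530125.72/26956.50 = 56.76 cm.

X̄ = 137.57 cm, Ȳ = 56.76 cm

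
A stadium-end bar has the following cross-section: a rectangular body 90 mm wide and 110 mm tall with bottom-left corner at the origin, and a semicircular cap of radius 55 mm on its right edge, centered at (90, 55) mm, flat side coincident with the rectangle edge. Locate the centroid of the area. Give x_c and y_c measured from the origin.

x_c = 67.16 mm, y_c = 55.00 mm

rectangular body: A = 90 × 110 = 9900.00, centroid at (45.00, 55.00).
semicircular end: A = ½π·55² = 4751.66, centroid at (113.34, 55.00).
ΣA = 14651.66 mm², ΣAx_c = 984065.97 mm³, ΣAy_c = 805841.24 mm³.
x_c = 984065.97/14651.66 = 67.16 mm; y_c = 805841.24/14651.66 = 55.00 mm.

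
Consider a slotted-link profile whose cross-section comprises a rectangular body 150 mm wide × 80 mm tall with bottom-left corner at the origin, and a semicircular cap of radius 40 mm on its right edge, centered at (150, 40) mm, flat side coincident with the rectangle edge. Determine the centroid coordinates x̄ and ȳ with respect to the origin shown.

x̄ = 90.93 mm, ȳ = 40.00 mm

rectangular body: A = 150 × 80 = 12000.00, centroid at (75.00, 40.00).
semicircular end: A = ½π·40² = 2513.27, centroid at (166.98, 40.00).
ΣA = 14513.27 mm²
ΣAx̄ = (12000.00)(75.00) + (2513.27)(166.98) = 1319657.79 mm³
ΣAȳ = (12000.00)(40.00) + (2513.27)(40.00) = 580530.96 mm³
x̄ = 1319657.79 / 14513.27 = 90.93 mm
ȳ = 580530.96 / 14513.27 = 40.00 mm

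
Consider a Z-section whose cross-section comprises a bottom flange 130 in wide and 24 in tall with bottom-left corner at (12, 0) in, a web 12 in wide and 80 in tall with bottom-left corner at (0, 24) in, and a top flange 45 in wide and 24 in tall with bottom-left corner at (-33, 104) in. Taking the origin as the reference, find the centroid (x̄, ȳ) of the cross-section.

x̄ = 45.48 in, ȳ = 43.44 in

bottom flange: A = 130 × 24 = 3120.00, centroid at (77.00, 12.00).
web: A = 12 × 80 = 960.00, centroid at (6.00, 64.00).
top flange: A = 45 × 24 = 1080.00, centroid at (-10.50, 116.00).
ΣA = 5160.00 in², ΣAx̄ = 234660.00 in³, ΣAȳ = 224160.00 in³.
x̄ = 234660.00/5160.00 = 45.48 in; ȳ = 224160.00/5160.00 = 43.44 in.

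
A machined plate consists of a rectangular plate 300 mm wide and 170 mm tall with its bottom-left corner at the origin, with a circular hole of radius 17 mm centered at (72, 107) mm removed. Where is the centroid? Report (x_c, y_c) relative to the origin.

plate: A = 300 × 170 = 51000.00, centroid at (150.00, 85.00).
hole: A = −π·17² = -907.92, centroid at (72.00, 107.00).
ΣA = 50092.08 mm²
ΣAx_c = (51000.00)(150.00) + (-907.92)(72.00) = 7584629.74 mm³
ΣAy_c = (51000.00)(85.00) + (-907.92)(107.00) = 4237852.53 mm³
x_c = 7584629.74 / 50092.08 = 151.41 mm
y_c = 4237852.53 / 50092.08 = 84.60 mm

x_c = 151.41 mm, y_c = 84.60 mm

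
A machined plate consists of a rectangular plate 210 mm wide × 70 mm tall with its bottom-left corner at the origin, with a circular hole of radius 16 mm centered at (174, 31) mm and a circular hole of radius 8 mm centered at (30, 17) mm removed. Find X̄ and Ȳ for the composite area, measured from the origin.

X̄ = 102.05 mm, Ȳ = 35.50 mm

plate: A = 210 × 70 = 14700.00, centroid at (105.00, 35.00).
hole 1: A = −π·16² = -804.25, centroid at (174.00, 31.00).
hole 2: A = −π·8² = -201.06, centroid at (30.00, 17.00).
ΣA = 13694.69 mm²
ΣAX̄ = (14700.00)(105.00) + (-804.25)(174.00) + (-201.06)(30.00) = 1397529.04 mm³
ΣAȲ = (14700.00)(35.00) + (-804.25)(31.00) + (-201.06)(17.00) = 486150.27 mm³
X̄ = 1397529.04 / 13694.69 = 102.05 mm
Ȳ = 486150.27 / 13694.69 = 35.50 mm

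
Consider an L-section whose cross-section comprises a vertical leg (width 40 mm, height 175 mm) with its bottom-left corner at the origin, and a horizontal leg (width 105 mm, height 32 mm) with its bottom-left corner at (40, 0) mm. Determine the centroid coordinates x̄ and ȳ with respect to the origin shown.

x̄ = 43.51 mm, ȳ = 64.31 mm

vertical leg: A = 40 × 175 = 7000.00, centroid at (20.00, 87.50).
horizontal leg: A = 105 × 32 = 3360.00, centroid at (92.50, 16.00).
ΣA = 10360.00 mm², ΣAx̄ = 450800.00 mm³, ΣAȳ = 666260.00 mm³.
x̄ = 450800.00/10360.00 = 43.51 mm; ȳ = 666260.00/10360.00 = 64.31 mm.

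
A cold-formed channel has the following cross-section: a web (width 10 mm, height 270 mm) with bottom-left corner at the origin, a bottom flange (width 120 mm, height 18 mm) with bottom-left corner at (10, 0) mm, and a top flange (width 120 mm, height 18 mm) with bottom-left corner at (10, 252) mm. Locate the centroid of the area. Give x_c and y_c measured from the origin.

x_c = 45.00 mm, y_c = 135.00 mm

web: A = 10 × 270 = 2700.00, centroid at (5.00, 135.00).
bottom flange: A = 120 × 18 = 2160.00, centroid at (70.00, 9.00).
top flange: A = 120 × 18 = 2160.00, centroid at (70.00, 261.00).
ΣA = 7020.00 mm²
ΣAx_c = (2700.00)(5.00) + (2160.00)(70.00) + (2160.00)(70.00) = 315900.00 mm³
ΣAy_c = (2700.00)(135.00) + (2160.00)(9.00) + (2160.00)(261.00) = 947700.00 mm³
x_c = 315900.00 / 7020.00 = 45.00 mm
y_c = 947700.00 / 7020.00 = 135.00 mm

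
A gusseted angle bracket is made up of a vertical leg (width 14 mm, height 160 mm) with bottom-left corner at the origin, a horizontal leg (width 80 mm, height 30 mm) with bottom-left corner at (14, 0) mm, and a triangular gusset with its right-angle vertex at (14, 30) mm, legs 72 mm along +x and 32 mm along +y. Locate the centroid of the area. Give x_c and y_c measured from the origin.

vertical leg: A = 14 × 160 = 2240.00, centroid at (7.00, 80.00).
horizontal leg: A = 80 × 30 = 2400.00, centroid at (54.00, 15.00).
gusset: A = ½·72·32 = 1152.00, centroid at (38.00, 40.67).
ΣA = 5792.00 mm²
ΣAx_c = (2240.00)(7.00) + (2400.00)(54.00) + (1152.00)(38.00) = 189056.00 mm³
ΣAy_c = (2240.00)(80.00) + (2400.00)(15.00) + (1152.00)(40.67) = 262048.00 mm³
x_c = 189056.00 / 5792.00 = 32.64 mm
y_c = 262048.00 / 5792.00 = 45.24 mm

x_c = 32.64 mm, y_c = 45.24 mm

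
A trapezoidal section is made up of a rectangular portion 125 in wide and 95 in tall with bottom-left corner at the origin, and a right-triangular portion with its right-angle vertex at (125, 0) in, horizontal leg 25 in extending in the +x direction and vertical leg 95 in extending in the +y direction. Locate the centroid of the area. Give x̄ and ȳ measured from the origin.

x̄ = 68.94 in, ȳ = 46.06 in

Part | A | x̄ᵢ | ȳᵢ | A·x̄ᵢ | A·ȳᵢ
rectangular portion | 11875.00 | 62.50 | 47.50 | 742187.50 | 564062.50
triangular portion | 1187.50 | 133.33 | 31.67 | 158333.33 | 37604.17
Σ | 13062.50 |  |  | 900520.83 | 601666.67
x̄ = 900520.83 / 13062.50 = 68.94 in
ȳ = 601666.67 / 13062.50 = 46.06 in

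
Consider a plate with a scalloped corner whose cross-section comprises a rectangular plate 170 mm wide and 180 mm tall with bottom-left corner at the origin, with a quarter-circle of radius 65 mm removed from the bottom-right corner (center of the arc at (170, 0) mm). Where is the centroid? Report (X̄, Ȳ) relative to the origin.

X̄ = 78.02 mm, Ȳ = 97.59 mm

plate: A = 170 × 180 = 30600.00, centroid at (85.00, 90.00).
removed quarter-circle: A = −¼π·65² = -3318.31, centroid at (142.41, 27.59).
ΣA = 27281.69 mm²
ΣAX̄ = (30600.00)(85.00) + (-3318.31)(142.41) = 2128429.44 mm³
ΣAȲ = (30600.00)(90.00) + (-3318.31)(27.59) = 2662458.33 mm³
X̄ = 2128429.44 / 27281.69 = 78.02 mm
Ȳ = 2662458.33 / 27281.69 = 97.59 mm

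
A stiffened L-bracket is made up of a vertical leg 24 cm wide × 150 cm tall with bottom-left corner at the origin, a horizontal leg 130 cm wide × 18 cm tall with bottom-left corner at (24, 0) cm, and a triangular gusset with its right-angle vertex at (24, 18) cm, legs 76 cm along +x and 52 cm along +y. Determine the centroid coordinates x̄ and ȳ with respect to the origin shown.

Part | A | x̄ᵢ | ȳᵢ | A·x̄ᵢ | A·ȳᵢ
vertical leg | 3600.00 | 12.00 | 75.00 | 43200.00 | 270000.00
horizontal leg | 2340.00 | 89.00 | 9.00 | 208260.00 | 21060.00
gusset | 1976.00 | 49.33 | 35.33 | 97482.67 | 69818.67
Σ | 7916.00 |  |  | 348942.67 | 360878.67
x̄ = 348942.67 / 7916.00 = 44.08 cm
ȳ = 360878.67 / 7916.00 = 45.59 cm

x̄ = 44.08 cm, ȳ = 45.59 cm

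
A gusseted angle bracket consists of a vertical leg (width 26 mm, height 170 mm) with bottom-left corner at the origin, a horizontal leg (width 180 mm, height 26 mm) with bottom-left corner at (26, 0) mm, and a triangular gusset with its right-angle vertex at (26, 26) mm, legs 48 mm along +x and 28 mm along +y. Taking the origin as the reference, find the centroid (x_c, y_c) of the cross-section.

Part | A | x̄ᵢ | ȳᵢ | A·x̄ᵢ | A·ȳᵢ
vertical leg | 4420.00 | 13.00 | 85.00 | 57460.00 | 375700.00
horizontal leg | 4680.00 | 116.00 | 13.00 | 542880.00 | 60840.00
gusset | 672.00 | 42.00 | 35.33 | 28224.00 | 23744.00
Σ | 9772.00 |  |  | 628564.00 | 460284.00
x_c = 628564.00 / 9772.00 = 64.32 mm
y_c = 460284.00 / 9772.00 = 47.10 mm

x_c = 64.32 mm, y_c = 47.10 mm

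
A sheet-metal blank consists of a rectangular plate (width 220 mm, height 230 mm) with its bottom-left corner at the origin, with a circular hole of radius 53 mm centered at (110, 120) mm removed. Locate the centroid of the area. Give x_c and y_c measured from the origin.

x_c = 110.00 mm, y_c = 113.94 mm

plate: A = 220 × 230 = 50600.00, centroid at (110.00, 115.00).
hole: A = −π·53² = -8824.73, centroid at (110.00, 120.00).
ΣA = 41775.27 mm², ΣAx_c = 4595279.29 mm³, ΣAy_c = 4760031.95 mm³.
x_c = 4595279.29/41775.27 = 110.00 mm; y_c = 4760031.95/41775.27 = 113.94 mm.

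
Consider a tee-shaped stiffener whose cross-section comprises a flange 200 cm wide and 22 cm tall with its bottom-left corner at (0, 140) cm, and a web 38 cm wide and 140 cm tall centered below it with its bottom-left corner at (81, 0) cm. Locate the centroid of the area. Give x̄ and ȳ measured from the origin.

x̄ = 100.00 cm, ȳ = 106.67 cm

web: A = 38 × 140 = 5320.00, centroid at (100.00, 70.00).
flange: A = 200 × 22 = 4400.00, centroid at (100.00, 151.00).
ΣA = 9720.00 cm²
ΣAx̄ = (5320.00)(100.00) + (4400.00)(100.00) = 972000.00 cm³
ΣAȳ = (5320.00)(70.00) + (4400.00)(151.00) = 1036800.00 cm³
x̄ = 972000.00 / 9720.00 = 100.00 cm
ȳ = 1036800.00 / 9720.00 = 106.67 cm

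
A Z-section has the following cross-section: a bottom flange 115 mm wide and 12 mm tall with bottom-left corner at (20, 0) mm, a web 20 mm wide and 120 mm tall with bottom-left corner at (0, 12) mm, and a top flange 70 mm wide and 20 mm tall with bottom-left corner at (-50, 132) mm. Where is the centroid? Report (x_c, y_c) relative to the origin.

x_c = 21.23 mm, y_c = 73.34 mm

bottom flange: A = 115 × 12 = 1380.00, centroid at (77.50, 6.00).
web: A = 20 × 120 = 2400.00, centroid at (10.00, 72.00).
top flange: A = 70 × 20 = 1400.00, centroid at (-15.00, 142.00).
ΣA = 5180.00 mm², ΣAx_c = 109950.00 mm³, ΣAy_c = 379880.00 mm³.
x_c = 109950.00/5180.00 = 21.23 mm; y_c = 379880.00/5180.00 = 73.34 mm.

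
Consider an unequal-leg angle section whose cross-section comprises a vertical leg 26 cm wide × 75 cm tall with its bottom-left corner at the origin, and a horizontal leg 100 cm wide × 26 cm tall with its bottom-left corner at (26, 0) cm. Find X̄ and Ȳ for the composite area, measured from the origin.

Part | A | x̄ᵢ | ȳᵢ | A·x̄ᵢ | A·ȳᵢ
vertical leg | 1950.00 | 13.00 | 37.50 | 25350.00 | 73125.00
horizontal leg | 2600.00 | 76.00 | 13.00 | 197600.00 | 33800.00
Σ | 4550.00 |  |  | 222950.00 | 106925.00
X̄ = 222950.00 / 4550.00 = 49.00 cm
Ȳ = 106925.00 / 4550.00 = 23.50 cm

X̄ = 49.00 cm, Ȳ = 23.50 cm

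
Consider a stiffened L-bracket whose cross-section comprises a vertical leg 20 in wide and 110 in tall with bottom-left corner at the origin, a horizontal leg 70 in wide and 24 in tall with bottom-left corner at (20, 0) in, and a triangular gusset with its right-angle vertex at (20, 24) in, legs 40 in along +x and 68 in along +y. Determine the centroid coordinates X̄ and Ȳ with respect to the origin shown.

X̄ = 30.48 in, Ȳ = 39.05 in

vertical leg: A = 20 × 110 = 2200.00, centroid at (10.00, 55.00).
horizontal leg: A = 70 × 24 = 1680.00, centroid at (55.00, 12.00).
gusset: A = ½·40·68 = 1360.00, centroid at (33.33, 46.67).
ΣA = 5240.00 in², ΣAX̄ = 159733.33 in³, ΣAȲ = 204626.67 in³.
X̄ = 159733.33/5240.00 = 30.48 in; Ȳ = 204626.67/5240.00 = 39.05 in.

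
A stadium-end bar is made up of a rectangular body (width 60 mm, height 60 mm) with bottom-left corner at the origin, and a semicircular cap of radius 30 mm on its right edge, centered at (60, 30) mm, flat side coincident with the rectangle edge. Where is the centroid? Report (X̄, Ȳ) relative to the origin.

X̄ = 42.05 mm, Ȳ = 30.00 mm

Part | A | x̄ᵢ | ȳᵢ | A·x̄ᵢ | A·ȳᵢ
rectangular body | 3600.00 | 30.00 | 30.00 | 108000.00 | 108000.00
semicircular end | 1413.72 | 72.73 | 30.00 | 102823.00 | 42411.50
Σ | 5013.72 |  |  | 210823.00 | 150411.50
X̄ = 210823.00 / 5013.72 = 42.05 mm
Ȳ = 150411.50 / 5013.72 = 30.00 mm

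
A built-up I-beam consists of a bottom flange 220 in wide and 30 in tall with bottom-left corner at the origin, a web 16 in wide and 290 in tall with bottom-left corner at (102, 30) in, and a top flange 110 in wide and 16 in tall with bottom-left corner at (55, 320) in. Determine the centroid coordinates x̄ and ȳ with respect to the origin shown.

bottom flange: A = 220 × 30 = 6600.00, centroid at (110.00, 15.00).
web: A = 16 × 290 = 4640.00, centroid at (110.00, 175.00).
top flange: A = 110 × 16 = 1760.00, centroid at (110.00, 328.00).
ΣA = 13000.00 in²
ΣAx̄ = (6600.00)(110.00) + (4640.00)(110.00) + (1760.00)(110.00) = 1430000.00 in³
ΣAȳ = (6600.00)(15.00) + (4640.00)(175.00) + (1760.00)(328.00) = 1488280.00 in³
x̄ = 1430000.00 / 13000.00 = 110.00 in
ȳ = 1488280.00 / 13000.00 = 114.48 in

x̄ = 110.00 in, ȳ = 114.48 in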